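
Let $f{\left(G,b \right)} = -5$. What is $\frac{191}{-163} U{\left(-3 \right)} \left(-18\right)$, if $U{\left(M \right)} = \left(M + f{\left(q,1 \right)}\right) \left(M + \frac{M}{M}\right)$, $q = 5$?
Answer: $\frac{55008}{163} \approx 337.47$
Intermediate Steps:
$U{\left(M \right)} = \left(1 + M\right) \left(-5 + M\right)$ ($U{\left(M \right)} = \left(M - 5\right) \left(M + \frac{M}{M}\right) = \left(-5 + M\right) \left(M + 1\right) = \left(-5 + M\right) \left(1 + M\right) = \left(1 + M\right) \left(-5 + M\right)$)
$\frac{191}{-163} U{\left(-3 \right)} \left(-18\right) = \frac{191}{-163} \left(-5 + \left(-3\right)^{2} - -12\right) \left(-18\right) = 191 \left(- \frac{1}{163}\right) \left(-5 + 9 + 12\right) \left(-18\right) = \left(- \frac{191}{163}\right) 16 \left(-18\right) = \left(- \frac{3056}{163}\right) \left(-18\right) = \frac{55008}{163}$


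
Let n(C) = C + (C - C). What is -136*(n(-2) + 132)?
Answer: -17680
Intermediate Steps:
n(C) = C (n(C) = C + 0 = C)
-136*(n(-2) + 132) = -136*(-2 + 132) = -136*130 = -17680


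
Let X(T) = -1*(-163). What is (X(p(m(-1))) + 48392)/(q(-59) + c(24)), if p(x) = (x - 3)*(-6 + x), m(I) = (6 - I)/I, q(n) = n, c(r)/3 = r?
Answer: 3735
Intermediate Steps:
c(r) = 3*r
m(I) = (6 - I)/I
p(x) = (-6 + x)*(-3 + x) (p(x) = (-3 + x)*(-6 + x) = (-6 + x)*(-3 + x))
X(T) = 163
(X(p(m(-1))) + 48392)/(q(-59) + c(24)) = (163 + 48392)/(-59 + 3*24) = 48555/(-59 + 72) = 48555/13 = 48555*(1/13) = 3735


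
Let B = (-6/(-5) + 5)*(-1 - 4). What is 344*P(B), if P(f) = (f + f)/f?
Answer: 688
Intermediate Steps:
B = -31 (B = (-6*(-⅕) + 5)*(-5) = (6/5 + 5)*(-5) = (31/5)*(-5) = -31)
P(f) = 2 (P(f) = (2*f)/f = 2)
344*P(B) = 344*2 = 688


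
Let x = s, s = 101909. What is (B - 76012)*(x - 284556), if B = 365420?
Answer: -52859502976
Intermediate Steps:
x = 101909
(B - 76012)*(x - 284556) = (365420 - 76012)*(101909 - 284556) = 289408*(-182647) = -52859502976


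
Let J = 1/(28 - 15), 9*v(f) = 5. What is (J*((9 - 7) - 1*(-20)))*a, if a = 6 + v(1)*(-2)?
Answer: 968/117 ≈ 8.2735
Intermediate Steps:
v(f) = 5/9 (v(f) = (⅑)*5 = 5/9)
J = 1/13 ≈ 0.076923
a = 44/9 (a = 6 + (5/9)*(-2) = 6 - 10/9 = 44/9 ≈ 4.8889)
(J*((9 - 7) - 1*(-20)))*a = (((9 - 7) - 1*(-20))/13)*(44/9) = ((2 + 20)/13)*(44/9) = ((1/13)*22)*(44/9) = (22/13)*(44/9) = 968/117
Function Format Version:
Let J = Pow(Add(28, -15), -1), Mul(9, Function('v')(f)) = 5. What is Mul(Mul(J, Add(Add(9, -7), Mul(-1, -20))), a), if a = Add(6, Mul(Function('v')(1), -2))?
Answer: Rational(968, 117) ≈ 8.2735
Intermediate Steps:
Function('v')(f) = Rational(5, 9) (Function('v')(f) = Mul(Rational(1, 9), 5) = Rational(5, 9))
J = Rational(1, 13) (J = Pow(13, -1) = Rational(1, 13) ≈ 0.076923)
a = Rational(44, 9) (a = Add(6, Mul(Rational(5, 9), -2)) = Add(6, Rational(-10, 9)) = Rational(44, 9) ≈ 4.8889)
Mul(Mul(J, Add(Add(9, -7), Mul(-1, -20))), a) = Mul(Mul(Rational(1, 13), Add(Add(9, -7), Mul(-1, -20))), Rational(44, 9)) = Mul(Mul(Rational(1, 13), Add(2, 20)), Rational(44, 9)) = Mul(Mul(Rational(1, 13), 22), Rational(44, 9)) = Mul(Rational(22, 13), Rational(44, 9)) = Rational(968, 117)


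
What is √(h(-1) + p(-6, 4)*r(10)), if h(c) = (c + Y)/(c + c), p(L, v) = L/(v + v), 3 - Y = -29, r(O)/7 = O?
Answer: 2*I*√17 ≈ 8.2462*I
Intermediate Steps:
r(O) = 7*O
Y = 32 (Y = 3 - 1*(-29) = 3 + 29 = 32)
p(L, v) = L/(2*v) (p(L, v) = L/((2*v)) = L*(1/(2*v)) = L/(2*v))
h(c) = (32 + c)/(2*c) (h(c) = (c + 32)/(c + c) = (32 + c)/((2*c)) = (32 + c)*(1/(2*c)) = (32 + c)/(2*c))
√(h(-1) + p(-6, 4)*r(10)) = √((½)*(32 - 1)/(-1) + ((½)*(-6)/4)*(7*10)) = √((½)*(-1)*31 + ((½)*(-6)*(¼))*70) = √(-31/2 - ¾*70) = √(-31/2 - 105/2) = √(-68) = 2*I*√17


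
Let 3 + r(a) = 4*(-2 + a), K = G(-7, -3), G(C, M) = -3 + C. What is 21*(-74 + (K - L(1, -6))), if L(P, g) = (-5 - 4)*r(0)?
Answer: -3843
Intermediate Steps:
K = -10 (K = -3 - 7 = -10)
r(a) = -11 + 4*a (r(a) = -3 + 4*(-2 + a) = -3 + (-8 + 4*a) = -11 + 4*a)
L(P, g) = 99 (L(P, g) = (-5 - 4)*(-11 + 4*0) = -9*(-11 + 0) = -9*(-11) = 99)
21*(-74 + (K - L(1, -6))) = 21*(-74 + (-10 - 1*99)) = 21*(-74 + (-10 - 99)) = 21*(-74 - 109) = 21*(-183) = -3843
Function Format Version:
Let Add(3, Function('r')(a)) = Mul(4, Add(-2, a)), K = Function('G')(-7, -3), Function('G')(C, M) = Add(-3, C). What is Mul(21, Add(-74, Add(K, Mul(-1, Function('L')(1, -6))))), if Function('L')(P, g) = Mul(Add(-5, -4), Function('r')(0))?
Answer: -3843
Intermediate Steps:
K = -10 (K = Add(-3, -7) = -10)
Function('r')(a) = Add(-11, Mul(4, a)) (Function('r')(a) = Add(-3, Mul(4, Add(-2, a))) = Add(-3, Add(-8, Mul(4, a))) = Add(-11, Mul(4, a)))
Function('L')(P, g) = 99 (Function('L')(P, g) = Mul(Add(-5, -4), Add(-11, Mul(4, 0))) = Mul(-9, Add(-11, 0)) = Mul(-9, -11) = 99)
Mul(21, Add(-74, Add(K, Mul(-1, Function('L')(1, -6))))) = Mul(21, Add(-74, Add(-10, Mul(-1, 99)))) = Mul(21, Add(-74, Add(-10, -99))) = Mul(21, Add(-74, -109)) = Mul(21, -183) = -3843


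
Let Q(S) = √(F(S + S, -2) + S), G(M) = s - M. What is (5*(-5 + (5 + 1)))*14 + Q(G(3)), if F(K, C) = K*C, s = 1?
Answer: 70 + √6 ≈ 72.449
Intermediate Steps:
F(K, C) = C*K
G(M) = 1 - M
Q(S) = √3*√(-S) (Q(S) = √(-2*(S + S) + S) = √(-4*S + S) = √(-3*S) = √3*√(-S))
(5*(-5 + (5 + 1)))*14 + Q(G(3)) = (5*(-5 + (5 + 1)))*14 + √3*√(-(1 - 1*3)) = (5*(-5 + 6))*14 + √3*√(-(1 - 3)) = (5*1)*14 + √3*√(-1*(-2)) = 5*14 + √3*√2 = 70 + √6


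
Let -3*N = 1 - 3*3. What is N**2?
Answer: 64/9 ≈ 7.1111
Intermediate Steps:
N = 8/3 (N = -(1 - 3*3)/3 = -(1 - 9)/3 = -1/3*(-8) = 8/3 ≈ 2.6667)
N**2 = (8/3)**2 = 64/9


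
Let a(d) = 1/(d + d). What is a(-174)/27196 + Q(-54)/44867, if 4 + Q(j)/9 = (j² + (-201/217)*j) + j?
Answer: 53750634610741/92144844612912 ≈ 0.58333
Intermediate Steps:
Q(j) = -36 + 9*j² + 144*j/217 (Q(j) = -36 + 9*((j² + (-201/217)*j) + j) = -36 + 9*((j² + (-201*1/217)*j) + j) = -36 + 9*((j² - 201*j/217) + j) = -36 + 9*(j² + 16*j/217) = -36 + (9*j² + 144*j/217) = -36 + 9*j² + 144*j/217)
a(d) = 1/(2*d)
a(-174)/27196 + Q(-54)/44867 = ((½)/(-174))/27196 + (-36 + 9*(-54)² + (144/217)*(-54))/44867 = ((½)*(-1/174))*(1/27196) + (-36 + 9*2916 - 7776/217)*(1/44867) = -1/348*1/27196 + (-36 + 26244 - 7776/217)*(1/44867) = -1/9464208 + (5679360/217)*(1/44867) = -1/9464208 + 5679360/9736139 = 53750634610741/92144844612912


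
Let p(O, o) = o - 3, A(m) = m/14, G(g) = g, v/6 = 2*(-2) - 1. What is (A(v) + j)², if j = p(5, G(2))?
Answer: 484/49 ≈ 9.8775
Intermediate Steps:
v = -30 (v = 6*(2*(-2) - 1) = 6*(-4 - 1) = 6*(-5) = -30)
A(m) = m/14 (A(m) = m*(1/14) = m/14)
p(O, o) = -3 + o
j = -1 (j = -3 + 2 = -1)
(A(v) + j)² = ((1/14)*(-30) - 1)² = (-15/7 - 1)² = (-22/7)² = 484/49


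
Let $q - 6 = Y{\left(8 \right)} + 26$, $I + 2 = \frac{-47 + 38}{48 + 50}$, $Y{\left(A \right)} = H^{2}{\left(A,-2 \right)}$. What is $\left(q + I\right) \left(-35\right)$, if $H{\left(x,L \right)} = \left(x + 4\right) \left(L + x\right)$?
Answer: $- \frac{2554815}{14} \approx -1.8249 \cdot 10^{5}$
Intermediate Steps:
$H{\left(x,L \right)} = \left(4 + x\right) \left(L + x\right)$
$Y{\left(A \right)} = \left(-8 + A^{2} + 2 A\right)^{2}$ ($Y{\left(A \right)} = \left(A^{2} + 4 \left(-2\right) + 4 A - 2 A\right)^{2} = \left(A^{2} - 8 + 4 A - 2 A\right)^{2} = \left(-8 + A^{2} + 2 A\right)^{2}$)
$I = - \frac{205}{98}$ ($I = -2 + \frac{-47 + 38}{48 + 50} = -2 - \frac{9}{98} = - \frac{205}{98} \approx -2.0918$)
$q = 5216$ ($q = 6 + \left(\left(-8 + 8^{2} + 2 \cdot 8\right)^{2} + 26\right) = 6 + \left(\left(-8 + 64 + 16\right)^{2} + 26\right) = 6 + \left(72^{2} + 26\right) = 6 + \left(5184 + 26\right) = 6 + 5210 = 5216$)
$\left(q + I\right) \left(-35\right) = \left(5216 - \frac{205}{98}\right) \left(-35\right) = \frac{510963}{98} \left(-35\right) = - \frac{2554815}{14}$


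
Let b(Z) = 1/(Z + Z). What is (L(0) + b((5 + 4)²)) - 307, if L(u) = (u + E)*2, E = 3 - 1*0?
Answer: -48761/162 ≈ -300.99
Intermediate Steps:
E = 3 (E = 3 + 0 = 3)
L(u) = 6 + 2*u (L(u) = (u + 3)*2 = (3 + u)*2 = 6 + 2*u)
b(Z) = 1/(2*Z)
(L(0) + b((5 + 4)²)) - 307 = ((6 + 2*0) + 1/(2*((5 + 4)²))) - 307 = ((6 + 0) + 1/(2*(9²))) - 307 = (6 + (½)/81) - 307 = (6 + (½)*(1/81)) - 307 = (6 + 1/162) - 307 = 973/162 - 307 = -48761/162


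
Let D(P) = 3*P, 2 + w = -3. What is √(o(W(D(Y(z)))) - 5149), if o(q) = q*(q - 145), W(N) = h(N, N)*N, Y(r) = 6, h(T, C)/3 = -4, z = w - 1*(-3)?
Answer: √72827 ≈ 269.86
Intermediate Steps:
w = -5 (w = -2 - 3 = -5)
z = -2 (z = -5 - 1*(-3) = -5 + 3 = -2)
h(T, C) = -12 (h(T, C) = 3*(-4) = -12)
W(N) = -12*N
o(q) = q*(-145 + q)
√(o(W(D(Y(z)))) - 5149) = √((-36*6)*(-145 - 36*6) - 5149) = √((-12*18)*(-145 - 12*18) - 5149) = √(-216*(-145 - 216) - 5149) = √(-216*(-361) - 5149) = √(77976 - 5149) = √72827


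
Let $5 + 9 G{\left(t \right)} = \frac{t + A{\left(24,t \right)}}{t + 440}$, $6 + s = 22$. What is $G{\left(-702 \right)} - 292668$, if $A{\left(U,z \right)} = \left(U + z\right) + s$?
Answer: $- \frac{38339505}{131} \approx -2.9267 \cdot 10^{5}$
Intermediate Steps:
$s = 16$ ($s = -6 + 22 = 16$)
$A{\left(U,z \right)} = 16 + U + z$ ($A{\left(U,z \right)} = \left(U + z\right) + 16 = 16 + U + z$)
$G{\left(t \right)} = - \frac{5}{9} + \frac{40 + 2 t}{9 \left(440 + t\right)}$ ($G{\left(t \right)} = - \frac{5}{9} + \frac{\left(t + \left(16 + 24 + t\right)\right) \frac{1}{t + 440}}{9} = - \frac{5}{9} + \frac{\left(t + \left(40 + t\right)\right) \frac{1}{440 + t}}{9} = - \frac{5}{9} + \frac{\left(40 + 2 t\right) \frac{1}{440 + t}}{9} = - \frac{5}{9} + \frac{\frac{1}{440 + t} \left(40 + 2 t\right)}{9} = - \frac{5}{9} + \frac{40 + 2 t}{9 \left(440 + t\right)}$)
$G{\left(-702 \right)} - 292668 = \frac{-720 - -702}{3 \left(440 - 702\right)} - 292668 = \frac{-720 + 702}{3 \left(-262\right)} - 292668 = \frac{1}{3} \left(- \frac{1}{262}\right) \left(-18\right) - 292668 = \frac{3}{131} - 292668 = - \frac{38339505}{131}$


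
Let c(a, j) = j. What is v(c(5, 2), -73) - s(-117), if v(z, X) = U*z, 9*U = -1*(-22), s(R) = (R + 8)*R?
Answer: -114733/9 ≈ -12748.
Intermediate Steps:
s(R) = R*(8 + R) (s(R) = (8 + R)*R = R*(8 + R))
U = 22/9 (U = (-1*(-22))/9 = (1/9)*22 = 22/9 ≈ 2.4444)
v(z, X) = 22*z/9
v(c(5, 2), -73) - s(-117) = (22/9)*2 - (-117)*(8 - 117) = 44/9 - (-117)*(-109) = 44/9 - 1*12753 = 44/9 - 12753 = -114733/9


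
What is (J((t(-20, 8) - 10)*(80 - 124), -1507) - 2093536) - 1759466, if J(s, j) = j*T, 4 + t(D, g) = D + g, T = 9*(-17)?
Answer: -3622431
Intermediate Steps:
T = -153
t(D, g) = -4 + D + g (t(D, g) = -4 + (D + g) = -4 + D + g)
J(s, j) = -153*j (J(s, j) = j*(-153) = -153*j)
(J((t(-20, 8) - 10)*(80 - 124), -1507) - 2093536) - 1759466 = (-153*(-1507) - 2093536) - 1759466 = (230571 - 2093536) - 1759466 = -1862965 - 1759466 = -3622431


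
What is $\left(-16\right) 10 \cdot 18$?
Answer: $-2880$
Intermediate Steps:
$\left(-16\right) 10 \cdot 18 = \left(-160\right) 18 = -2880$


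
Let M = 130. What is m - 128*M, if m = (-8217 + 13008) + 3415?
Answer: -8434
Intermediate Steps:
m = 8206 (m = 4791 + 3415 = 8206)
m - 128*M = 8206 - 128*130 = 8206 - 16640 = -8434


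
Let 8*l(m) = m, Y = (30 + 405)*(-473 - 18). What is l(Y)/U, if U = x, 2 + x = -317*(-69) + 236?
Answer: -71195/58952 ≈ -1.2077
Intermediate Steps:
Y = -213585 (Y = 435*(-491) = -213585)
x = 22107 (x = -2 + (-317*(-69) + 236) = -2 + (21873 + 236) = -2 + 22109 = 22107)
U = 22107
l(m) = m/8
l(Y)/U = ((⅛)*(-213585))/22107 = -213585/8*1/22107 = -71195/58952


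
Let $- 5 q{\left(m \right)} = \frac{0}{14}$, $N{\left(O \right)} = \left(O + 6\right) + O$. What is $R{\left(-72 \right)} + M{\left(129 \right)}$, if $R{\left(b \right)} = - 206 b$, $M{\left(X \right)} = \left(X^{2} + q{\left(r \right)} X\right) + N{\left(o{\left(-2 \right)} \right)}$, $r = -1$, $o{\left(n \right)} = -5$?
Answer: $31469$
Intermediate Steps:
$N{\left(O \right)} = 6 + 2 O$ ($N{\left(O \right)} = \left(6 + O\right) + O = 6 + 2 O$)
$q{\left(m \right)} = 0$ ($q{\left(m \right)} = - \frac{0 \cdot \frac{1}{14}}{5} = \left(- \frac{1}{5}\right) 0 = 0$)
$M{\left(X \right)} = -4 + X^{2}$ ($M{\left(X \right)} = \left(X^{2} + 0 X\right) + \left(6 + 2 \left(-5\right)\right) = \left(X^{2} + 0\right) + \left(6 - 10\right) = X^{2} - 4 = -4 + X^{2}$)
$R{\left(-72 \right)} + M{\left(129 \right)} = \left(-206\right) \left(-72\right) - \left(4 - 129^{2}\right) = 14832 + \left(-4 + 16641\right) = 14832 + 16637 = 31469$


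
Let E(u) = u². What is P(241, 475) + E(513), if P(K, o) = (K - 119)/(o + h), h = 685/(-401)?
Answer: 24973446716/94895 ≈ 2.6317e+5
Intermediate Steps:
h = -685/401 (h = 685*(-1/401) = -685/401 ≈ -1.7082)
P(K, o) = (-119 + K)/(-685/401 + o) (P(K, o) = (K - 119)/(o - 685/401) = (-119 + K)/(-685/401 + o))
P(241, 475) + E(513) = 401*(-119 + 241)/(-685 + 401*475) + 513² = 401*122/(-685 + 190475) + 263169 = 401*122/189790 + 263169 = 401*(1/189790)*122 + 263169 = 24461/94895 + 263169 = 24973446716/94895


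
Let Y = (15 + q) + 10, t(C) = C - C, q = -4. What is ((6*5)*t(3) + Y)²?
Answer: 441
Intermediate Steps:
t(C) = 0
Y = 21 (Y = (15 - 4) + 10 = 11 + 10 = 21)
((6*5)*t(3) + Y)² = ((6*5)*0 + 21)² = (30*0 + 21)² = (0 + 21)² = 21² = 441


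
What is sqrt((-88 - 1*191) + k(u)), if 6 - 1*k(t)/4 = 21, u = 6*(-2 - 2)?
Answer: I*sqrt(339) ≈ 18.412*I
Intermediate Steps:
u = -24 (u = 6*(-4) = -24)
k(t) = -60 (k(t) = 24 - 4*21 = 24 - 84 = -60)
sqrt((-88 - 1*191) + k(u)) = sqrt((-88 - 1*191) - 60) = sqrt((-88 - 191) - 60) = sqrt(-279 - 60) = sqrt(-339) = I*sqrt(339)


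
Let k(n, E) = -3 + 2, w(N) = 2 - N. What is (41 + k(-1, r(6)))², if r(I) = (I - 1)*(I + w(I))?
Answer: 1600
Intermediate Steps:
r(I) = -2 + 2*I (r(I) = (I - 1)*(I + (2 - I)) = (-1 + I)*2 = -2 + 2*I)
k(n, E) = -1
(41 + k(-1, r(6)))² = (41 - 1)² = 40² = 1600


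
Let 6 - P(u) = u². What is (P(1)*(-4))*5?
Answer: -100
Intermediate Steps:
P(u) = 6 - u²
(P(1)*(-4))*5 = ((6 - 1*1²)*(-4))*5 = ((6 - 1*1)*(-4))*5 = ((6 - 1)*(-4))*5 = (5*(-4))*5 = -20*5 = -100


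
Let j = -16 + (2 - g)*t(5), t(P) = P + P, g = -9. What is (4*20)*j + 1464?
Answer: 8984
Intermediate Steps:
t(P) = 2*P
j = 94 (j = -16 + (2 - 1*(-9))*(2*5) = -16 + (2 + 9)*10 = -16 + 11*10 = -16 + 110 = 94)
(4*20)*j + 1464 = (4*20)*94 + 1464 = 80*94 + 1464 = 7520 + 1464 = 8984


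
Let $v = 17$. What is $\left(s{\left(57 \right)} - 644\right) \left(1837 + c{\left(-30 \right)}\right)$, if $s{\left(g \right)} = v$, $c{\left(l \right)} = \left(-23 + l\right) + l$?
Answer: $-1099758$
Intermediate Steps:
$c{\left(l \right)} = -23 + 2 l$
$s{\left(g \right)} = 17$
$\left(s{\left(57 \right)} - 644\right) \left(1837 + c{\left(-30 \right)}\right) = \left(17 - 644\right) \left(1837 + \left(-23 + 2 \left(-30\right)\right)\right) = - 627 \left(1837 - 83\right) = \left(-627\right) 1754 = -1099758$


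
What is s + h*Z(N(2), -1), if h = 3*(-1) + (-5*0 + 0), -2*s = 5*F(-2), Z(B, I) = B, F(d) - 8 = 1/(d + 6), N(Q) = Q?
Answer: -213/8 ≈ -26.625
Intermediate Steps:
F(d) = 8 + 1/(6 + d) (F(d) = 8 + 1/(d + 6) = 8 + 1/(6 + d))
s = -165/8 (s = -5*(49 + 8*(-2))/(6 - 2)/2 = -5*(49 - 16)/4/2 = -5*(¼)*33/2 = -5*33/(2*4) = -½*165/4 = -165/8 ≈ -20.625)
h = -3 (h = -3 + (0 + 0) = -3 + 0 = -3)
s + h*Z(N(2), -1) = -165/8 - 3*2 = -165/8 - 6 = -213/8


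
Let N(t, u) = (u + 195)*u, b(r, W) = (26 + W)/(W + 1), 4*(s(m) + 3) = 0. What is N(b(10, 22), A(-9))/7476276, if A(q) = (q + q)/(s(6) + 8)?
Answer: -2871/31151150 ≈ -9.2164e-5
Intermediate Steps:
s(m) = -3 (s(m) = -3 + (¼)*0 = -3 + 0 = -3)
b(r, W) = (26 + W)/(1 + W)
A(q) = 2*q/5 (A(q) = (q + q)/(-3 + 8) = (2*q)/5 = (2*q)*(⅕) = 2*q/5)
N(t, u) = u*(195 + u) (N(t, u) = (195 + u)*u = u*(195 + u))
N(b(10, 22), A(-9))/7476276 = (((⅖)*(-9))*(195 + (⅖)*(-9)))/7476276 = -18*(195 - 18/5)/5*(1/7476276) = -18/5*957/5*(1/7476276) = -17226/25*1/7476276 = -2871/31151150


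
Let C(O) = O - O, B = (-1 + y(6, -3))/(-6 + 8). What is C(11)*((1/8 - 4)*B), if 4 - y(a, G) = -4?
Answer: 0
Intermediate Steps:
y(a, G) = 8 (y(a, G) = 4 - 1*(-4) = 4 + 4 = 8)
B = 7/2 (B = (-1 + 8)/(-6 + 8) = 7/2 ≈ 3.5000)
C(O) = 0
C(11)*((1/8 - 4)*B) = 0*((1/8 - 4)*(7/2)) = 0*((1*(⅛) - 4)*(7/2)) = 0*((⅛ - 4)*(7/2)) = 0*(-31/8*7/2) = 0*(-217/16) = 0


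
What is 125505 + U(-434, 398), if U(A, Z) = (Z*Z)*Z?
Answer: 63170297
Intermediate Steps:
U(A, Z) = Z**3 (U(A, Z) = Z**2*Z = Z**3)
125505 + U(-434, 398) = 125505 + 398**3 = 125505 + 63044792 = 63170297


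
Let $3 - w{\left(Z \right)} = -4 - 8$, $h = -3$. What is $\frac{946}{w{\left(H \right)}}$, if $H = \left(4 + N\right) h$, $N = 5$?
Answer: $\frac{946}{15} \approx 63.067$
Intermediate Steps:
$H = -27$ ($H = \left(4 + 5\right) \left(-3\right) = 9 \left(-3\right) = -27$)
$w{\left(Z \right)} = 15$ ($w{\left(Z \right)} = 3 - \left(-4 - 8\right) = 3 - -12 = 3 + 12 = 15$)
$\frac{946}{w{\left(H \right)}} = \frac{946}{15}$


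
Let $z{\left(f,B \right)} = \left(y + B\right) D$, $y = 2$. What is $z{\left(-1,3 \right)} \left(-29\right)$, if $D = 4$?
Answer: $-580$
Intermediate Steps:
$z{\left(f,B \right)} = 8 + 4 B$ ($z{\left(f,B \right)} = \left(2 + B\right) 4 = 8 + 4 B$)
$z{\left(-1,3 \right)} \left(-29\right) = \left(8 + 4 \cdot 3\right) \left(-29\right) = \left(8 + 12\right) \left(-29\right) = 20 \left(-29\right) = -580$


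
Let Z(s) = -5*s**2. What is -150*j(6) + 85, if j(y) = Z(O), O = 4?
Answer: 12085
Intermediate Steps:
j(y) = -80 (j(y) = -5*4**2 = -5*16 = -80)
-150*j(6) + 85 = -150*(-80) + 85 = 12000 + 85 = 12085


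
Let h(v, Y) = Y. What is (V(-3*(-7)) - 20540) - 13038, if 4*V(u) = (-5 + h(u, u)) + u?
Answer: -134275/4 ≈ -33569.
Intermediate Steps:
V(u) = -5/4 + u/2 (V(u) = ((-5 + u) + u)/4 = (-5 + 2*u)/4 = -5/4 + u/2)
(V(-3*(-7)) - 20540) - 13038 = ((-5/4 + (-3*(-7))/2) - 20540) - 13038 = ((-5/4 + (½)*21) - 20540) - 13038 = ((-5/4 + 21/2) - 20540) - 13038 = (37/4 - 20540) - 13038 = -82123/4 - 13038 = -134275/4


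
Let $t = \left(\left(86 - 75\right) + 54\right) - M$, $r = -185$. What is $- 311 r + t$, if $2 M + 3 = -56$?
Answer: $\frac{115259}{2} \approx 57630.0$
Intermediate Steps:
$M = - \frac{59}{2}$ ($M = - \frac{3}{2} + \frac{1}{2} \left(-56\right) = - \frac{3}{2} - 28 = - \frac{59}{2} \approx -29.5$)
$t = \frac{189}{2}$ ($t = \left(\left(86 - 75\right) + 54\right) - - \frac{59}{2} = \left(11 + 54\right) + \frac{59}{2} = 65 + \frac{59}{2} = \frac{189}{2} \approx 94.5$)
$- 311 r + t = \left(-311\right) \left(-185\right) + \frac{189}{2} = 57535 + \frac{189}{2} = \frac{115259}{2}$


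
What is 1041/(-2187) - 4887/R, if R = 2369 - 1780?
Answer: -3767006/429381 ≈ -8.7731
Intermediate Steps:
R = 589
1041/(-2187) - 4887/R = 1041/(-2187) - 4887/589 = 1041*(-1/2187) - 4887*1/589 = -347/729 - 4887/589 = -3767006/429381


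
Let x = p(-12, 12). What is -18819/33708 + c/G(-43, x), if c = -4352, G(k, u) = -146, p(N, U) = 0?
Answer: 23991607/820228 ≈ 29.250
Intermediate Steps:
x = 0
-18819/33708 + c/G(-43, x) = -18819/33708 - 4352/(-146) = -18819*1/33708 - 4352*(-1/146) = -6273/11236 + 2176/73 = 23991607/820228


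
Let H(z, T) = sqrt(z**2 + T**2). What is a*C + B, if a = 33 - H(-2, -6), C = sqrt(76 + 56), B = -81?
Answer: -81 - 4*sqrt(330) + 66*sqrt(33) ≈ 225.48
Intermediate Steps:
H(z, T) = sqrt(T**2 + z**2)
C = 2*sqrt(33) (C = sqrt(132) = 2*sqrt(33) ≈ 11.489)
a = 33 - 2*sqrt(10) (a = 33 - sqrt((-6)**2 + (-2)**2) = 33 - sqrt(36 + 4) = 33 - sqrt(40) = 33 - 2*sqrt(10) ≈ 26.675)
a*C + B = (33 - 2*sqrt(10))*(2*sqrt(33)) - 81 = 2*sqrt(33)*(33 - 2*sqrt(10)) - 81 = -81 + 2*sqrt(33)*(33 - 2*sqrt(10))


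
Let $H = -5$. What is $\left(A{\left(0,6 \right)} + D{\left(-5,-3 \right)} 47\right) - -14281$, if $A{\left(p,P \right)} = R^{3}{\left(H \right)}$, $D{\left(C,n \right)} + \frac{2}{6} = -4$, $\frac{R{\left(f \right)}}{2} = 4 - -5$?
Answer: $\frac{59728}{3} \approx 19909.0$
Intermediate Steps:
$R{\left(f \right)} = 18$ ($R{\left(f \right)} = 2 \left(4 - -5\right) = 2 \left(4 + 5\right) = 2 \cdot 9 = 18$)
$D{\left(C,n \right)} = - \frac{13}{3}$ ($D{\left(C,n \right)} = - \frac{1}{3} - 4 = - \frac{13}{3}$)
$A{\left(p,P \right)} = 5832$ ($A{\left(p,P \right)} = 18^{3} = 5832$)
$\left(A{\left(0,6 \right)} + D{\left(-5,-3 \right)} 47\right) - -14281 = \left(5832 - \frac{611}{3}\right) - -14281 = \left(5832 - \frac{611}{3}\right) + 14281 = \frac{16885}{3} + 14281 = \frac{59728}{3}$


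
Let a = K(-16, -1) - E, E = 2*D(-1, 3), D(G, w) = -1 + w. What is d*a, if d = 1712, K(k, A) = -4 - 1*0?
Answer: -13696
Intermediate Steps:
K(k, A) = -4 (K(k, A) = -4 + 0 = -4)
E = 4 (E = 2*(-1 + 3) = 2*2 = 4)
a = -8 (a = -4 - 1*4 = -4 - 4 = -8)
d*a = 1712*(-8) = -13696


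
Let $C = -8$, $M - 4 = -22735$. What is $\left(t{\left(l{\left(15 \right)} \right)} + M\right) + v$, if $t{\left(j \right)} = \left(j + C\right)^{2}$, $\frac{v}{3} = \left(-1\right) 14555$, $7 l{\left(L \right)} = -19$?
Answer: $- \frac{3247779}{49} \approx -66281.0$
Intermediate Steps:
$M = -22731$ ($M = 4 - 22735 = -22731$)
$l{\left(L \right)} = - \frac{19}{7}$ ($l{\left(L \right)} = \frac{1}{7} \left(-19\right) = - \frac{19}{7}$)
$v = -43665$ ($v = 3 \left(\left(-1\right) 14555\right) = 3 \left(-14555\right) = -43665$)
$t{\left(j \right)} = \left(-8 + j\right)^{2}$ ($t{\left(j \right)} = \left(j - 8\right)^{2} = \left(-8 + j\right)^{2}$)
$\left(t{\left(l{\left(15 \right)} \right)} + M\right) + v = \left(\left(-8 - \frac{19}{7}\right)^{2} - 22731\right) - 43665 = \left(\left(- \frac{75}{7}\right)^{2} - 22731\right) - 43665 = \left(\frac{5625}{49} - 22731\right) - 43665 = - \frac{1108194}{49} - 43665 = - \frac{3247779}{49}$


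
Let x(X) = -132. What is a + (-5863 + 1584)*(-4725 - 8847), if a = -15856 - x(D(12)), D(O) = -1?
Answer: 58058864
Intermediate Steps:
a = -15724 (a = -15856 - 1*(-132) = -15856 + 132 = -15724)
a + (-5863 + 1584)*(-4725 - 8847) = -15724 + (-5863 + 1584)*(-4725 - 8847) = -15724 - 4279*(-13572) = -15724 + 58074588 = 58058864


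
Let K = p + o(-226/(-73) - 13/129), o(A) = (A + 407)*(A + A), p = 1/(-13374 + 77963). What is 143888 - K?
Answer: 810086679567961799/5727745350621 ≈ 1.4143e+5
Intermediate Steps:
p = 1/64589 ≈ 1.5483e-5
o(A) = 2*A*(407 + A) (o(A) = (407 + A)*(2*A) = 2*A*(407 + A))
K = 14067143442192649/5727745350621 (K = 1/64589 + 2*(-226/(-73) - 13/129)*(407 + (-226/(-73) - 13/129)) = 1/64589 + 2*(-226*(-1/73) - 13*1/129)*(407 + (-226*(-1/73) - 13*1/129)) = 1/64589 + 2*(226/73 - 13/129)*(407 + (226/73 - 13/129)) = 1/64589 + 2*(28205/9417)*(407 + 28205/9417) = 1/64589 + 2*(28205/9417)*(3860924/9417) = 1/64589 + 217794722840/88679889 = 14067143442192649/5727745350621 ≈ 2456.0)
143888 - K = 143888 - 1*14067143442192649/5727745350621 = 143888 - 14067143442192649/5727745350621 = 810086679567961799/5727745350621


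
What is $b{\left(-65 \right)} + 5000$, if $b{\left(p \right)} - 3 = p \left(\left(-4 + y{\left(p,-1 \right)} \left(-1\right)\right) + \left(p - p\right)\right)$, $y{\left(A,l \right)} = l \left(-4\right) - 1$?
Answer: $5458$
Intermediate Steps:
$y{\left(A,l \right)} = -1 - 4 l$ ($y{\left(A,l \right)} = - 4 l - 1 = -1 - 4 l$)
$b{\left(p \right)} = 3 - 7 p$ ($b{\left(p \right)} = 3 + p \left(\left(-4 + \left(-1 - -4\right) \left(-1\right)\right) + \left(p - p\right)\right) = 3 + p \left(\left(-4 + \left(-1 + 4\right) \left(-1\right)\right) + 0\right) = 3 + p \left(\left(-4 + 3 \left(-1\right)\right) + 0\right) = 3 + p \left(\left(-4 - 3\right) + 0\right) = 3 + p \left(-7 + 0\right) = 3 + p \left(-7\right) = 3 - 7 p$)
$b{\left(-65 \right)} + 5000 = \left(3 - -455\right) + 5000 = \left(3 + 455\right) + 5000 = 458 + 5000 = 5458$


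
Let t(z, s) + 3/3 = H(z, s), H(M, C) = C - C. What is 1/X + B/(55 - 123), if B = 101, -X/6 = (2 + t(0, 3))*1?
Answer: -337/204 ≈ -1.6520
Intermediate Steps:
H(M, C) = 0
t(z, s) = -1 (t(z, s) = -1 + 0 = -1)
X = -6 (X = -6*(2 - 1) = -6 ≈ -6.0000)
1/X + B/(55 - 123) = 1/(-6) + 101/(55 - 123) = -⅙ + 101/(-68) = -⅙ + 101*(-1/68) = -⅙ - 101/68 = -337/204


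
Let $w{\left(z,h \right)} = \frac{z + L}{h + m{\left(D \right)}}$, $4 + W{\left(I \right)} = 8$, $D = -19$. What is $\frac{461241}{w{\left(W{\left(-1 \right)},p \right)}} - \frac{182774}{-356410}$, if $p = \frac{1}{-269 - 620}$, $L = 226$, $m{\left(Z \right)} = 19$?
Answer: $\frac{138829987702034}{3643757635} \approx 38101.0$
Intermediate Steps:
$W{\left(I \right)} = 4$ ($W{\left(I \right)} = -4 + 8 = 4$)
$p = - \frac{1}{889}$ ($p = \frac{1}{-889} = - \frac{1}{889} \approx -0.0011249$)
$w{\left(z,h \right)} = \frac{226 + z}{19 + h}$ ($w{\left(z,h \right)} = \frac{z + 226}{h + 19} = \frac{226 + z}{19 + h}$)
$\frac{461241}{w{\left(W{\left(-1 \right)},p \right)}} - \frac{182774}{-356410} = \frac{461241}{\frac{1}{19 - \frac{1}{889}} \left(226 + 4\right)} - \frac{182774}{-356410} = \frac{461241}{\frac{1}{\frac{16890}{889}} \cdot 230} - - \frac{91387}{178205} = \frac{461241}{\frac{889}{16890} \cdot 230} + \frac{91387}{178205} = \frac{461241}{\frac{20447}{1689}} + \frac{91387}{178205} = 461241 \cdot \frac{1689}{20447} + \frac{91387}{178205} = \frac{779036049}{20447} + \frac{91387}{178205} = \frac{138829987702034}{3643757635}$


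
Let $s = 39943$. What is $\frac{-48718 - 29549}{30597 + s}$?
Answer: $- \frac{78267}{70540} \approx -1.1095$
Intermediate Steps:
$\frac{-48718 - 29549}{30597 + s} = \frac{-48718 - 29549}{30597 + 39943} = \frac{-48718 - 29549}{70540} = \left(-78267\right) \frac{1}{70540} = - \frac{78267}{70540}$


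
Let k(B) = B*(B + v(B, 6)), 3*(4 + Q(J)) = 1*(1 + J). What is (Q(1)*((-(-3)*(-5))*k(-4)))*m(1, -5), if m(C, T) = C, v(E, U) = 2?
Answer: 400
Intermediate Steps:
Q(J) = -11/3 + J/3 (Q(J) = -4 + (1*(1 + J))/3 = -4 + (1 + J)/3 = -4 + (1/3 + J/3) = -11/3 + J/3)
k(B) = B*(2 + B) (k(B) = B*(B + 2) = B*(2 + B))
(Q(1)*((-(-3)*(-5))*k(-4)))*m(1, -5) = ((-11/3 + (1/3)*1)*((-(-3)*(-5))*(-4*(2 - 4))))*1 = ((-11/3 + 1/3)*((-3*5)*(-4*(-2))))*1 = -(-50)*8*1 = -10/3*(-120)*1 = 400*1 = 400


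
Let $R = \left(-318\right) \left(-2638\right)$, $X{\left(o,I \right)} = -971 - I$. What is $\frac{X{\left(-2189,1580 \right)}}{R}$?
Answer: $- \frac{2551}{838884} \approx -0.0030409$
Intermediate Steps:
$R = 838884$
$\frac{X{\left(-2189,1580 \right)}}{R} = \frac{-971 - 1580}{838884} = \left(-971 - 1580\right) \frac{1}{838884} = \left(-2551\right) \frac{1}{838884} = - \frac{2551}{838884}$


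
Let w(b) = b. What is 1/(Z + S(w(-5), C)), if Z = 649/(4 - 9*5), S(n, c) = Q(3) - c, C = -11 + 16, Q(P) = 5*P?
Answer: -41/239 ≈ -0.17155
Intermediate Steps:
C = 5
S(n, c) = 15 - c (S(n, c) = 5*3 - c = 15 - c)
Z = -649/41 (Z = 649/(4 - 45) = 649/(-41) = 649*(-1/41) = -649/41 ≈ -15.829)
1/(Z + S(w(-5), C)) = 1/(-649/41 + (15 - 1*5)) = 1/(-649/41 + (15 - 5)) = 1/(-649/41 + 10) = 1/(-239/41) = -41/239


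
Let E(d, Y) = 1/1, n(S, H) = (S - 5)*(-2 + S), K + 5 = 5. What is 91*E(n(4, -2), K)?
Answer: 91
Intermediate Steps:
K = 0 (K = -5 + 5 = 0)
n(S, H) = (-5 + S)*(-2 + S)
E(d, Y) = 1
91*E(n(4, -2), K) = 91*1 = 91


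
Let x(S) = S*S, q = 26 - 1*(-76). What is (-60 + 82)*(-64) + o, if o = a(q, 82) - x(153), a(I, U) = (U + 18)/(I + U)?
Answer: -1141557/46 ≈ -24816.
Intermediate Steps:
q = 102 (q = 26 + 76 = 102)
x(S) = S²
a(I, U) = (18 + U)/(I + U)
o = -1076789/46 (o = (18 + 82)/(102 + 82) - 1*153² = 100/184 - 1*23409 = (1/184)*100 - 23409 = 25/46 - 23409 = -1076789/46 ≈ -23408.)
(-60 + 82)*(-64) + o = (-60 + 82)*(-64) - 1076789/46 = 22*(-64) - 1076789/46 = -1408 - 1076789/46 = -1141557/46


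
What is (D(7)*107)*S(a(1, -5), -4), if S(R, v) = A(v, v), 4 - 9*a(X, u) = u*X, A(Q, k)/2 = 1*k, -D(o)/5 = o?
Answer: 29960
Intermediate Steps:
D(o) = -5*o
A(Q, k) = 2*k (A(Q, k) = 2*(1*k) = 2*k)
a(X, u) = 4/9 - X*u/9 (a(X, u) = 4/9 - u*X/9 = 4/9 - X*u/9)
S(R, v) = 2*v
(D(7)*107)*S(a(1, -5), -4) = (-5*7*107)*(2*(-4)) = -35*107*(-8) = -3745*(-8) = 29960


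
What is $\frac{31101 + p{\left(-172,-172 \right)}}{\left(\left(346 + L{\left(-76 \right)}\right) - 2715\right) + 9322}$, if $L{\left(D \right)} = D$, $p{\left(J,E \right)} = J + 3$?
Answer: $\frac{30932}{6877} \approx 4.4979$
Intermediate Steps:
$p{\left(J,E \right)} = 3 + J$
$\frac{31101 + p{\left(-172,-172 \right)}}{\left(\left(346 + L{\left(-76 \right)}\right) - 2715\right) + 9322} = \frac{31101 + \left(3 - 172\right)}{\left(\left(346 - 76\right) - 2715\right) + 9322} = \frac{31101 - 169}{\left(270 - 2715\right) + 9322} = \frac{30932}{-2445 + 9322} = \frac{30932}{6877}$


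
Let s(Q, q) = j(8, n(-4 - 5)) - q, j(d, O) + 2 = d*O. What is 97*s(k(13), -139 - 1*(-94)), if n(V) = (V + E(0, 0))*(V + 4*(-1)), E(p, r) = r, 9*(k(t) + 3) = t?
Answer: 94963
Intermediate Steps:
k(t) = -3 + t/9
n(V) = V*(-4 + V) (n(V) = (V + 0)*(V + 4*(-1)) = V*(V - 4) = V*(-4 + V))
j(d, O) = -2 + O*d (j(d, O) = -2 + d*O = -2 + O*d)
s(Q, q) = 934 - q (s(Q, q) = (-2 + ((-4 - 5)*(-4 + (-4 - 5)))*8) - q = (-2 - 9*(-4 - 9)*8) - q = (-2 - 9*(-13)*8) - q = (-2 + 117*8) - q = (-2 + 936) - q = 934 - q)
97*s(k(13), -139 - 1*(-94)) = 97*(934 - (-139 - 1*(-94))) = 97*(934 - (-139 + 94)) = 97*(934 - 1*(-45)) = 97*(934 + 45) = 97*979 = 94963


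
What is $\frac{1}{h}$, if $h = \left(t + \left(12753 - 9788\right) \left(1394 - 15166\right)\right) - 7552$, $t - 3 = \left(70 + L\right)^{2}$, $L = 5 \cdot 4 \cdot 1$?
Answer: $- \frac{1}{40833429} \approx -2.449 \cdot 10^{-8}$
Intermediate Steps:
$L = 20$ ($L = 20 \cdot 1 = 20$)
$t = 8103$ ($t = 3 + \left(70 + 20\right)^{2} = 3 + 90^{2} = 3 + 8100 = 8103$)
$h = -40833429$ ($h = \left(8103 + \left(12753 - 9788\right) \left(1394 - 15166\right)\right) - 7552 = \left(8103 + \left(12753 - 9788\right) \left(-13772\right)\right) - 7552 = \left(8103 + 2965 \left(-13772\right)\right) - 7552 = \left(8103 - 40833980\right) - 7552 = -40825877 - 7552 = -40833429$)
$\frac{1}{h} = \frac{1}{-40833429} = - \frac{1}{40833429}$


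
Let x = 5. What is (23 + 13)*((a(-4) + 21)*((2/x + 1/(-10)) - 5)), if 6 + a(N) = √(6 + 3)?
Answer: -15228/5 ≈ -3045.6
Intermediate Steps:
a(N) = -3 (a(N) = -6 + √(6 + 3) = -6 + √9 = -6 + 3 = -3)
(23 + 13)*((a(-4) + 21)*((2/x + 1/(-10)) - 5)) = (23 + 13)*((-3 + 21)*((2/5 + 1/(-10)) - 5)) = 36*(18*((2*(⅕) + 1*(-⅒)) - 5)) = 36*(18*((⅖ - ⅒) - 5)) = 36*(18*(3/10 - 5)) = 36*(18*(-47/10)) = 36*(-423/5) = -15228/5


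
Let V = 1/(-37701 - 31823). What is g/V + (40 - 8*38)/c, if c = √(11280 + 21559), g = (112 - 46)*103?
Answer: -472624152 - 264*√32839/32839 ≈ -4.7262e+8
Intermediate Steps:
g = 6798 (g = 66*103 = 6798)
c = √32839 ≈ 181.22
V = -1/69524 (V = 1/(-69524) = -1/69524 ≈ -1.4384e-5)
g/V + (40 - 8*38)/c = 6798/(-1/69524) + (40 - 8*38)/(√32839) = 6798*(-69524) + (40 - 304)*(√32839/32839) = -472624152 - 264*√32839/32839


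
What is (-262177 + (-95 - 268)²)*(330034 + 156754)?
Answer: -63481049504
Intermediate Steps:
(-262177 + (-95 - 268)²)*(330034 + 156754) = (-262177 + (-363)²)*486788 = (-262177 + 131769)*486788 = -130408*486788 = -63481049504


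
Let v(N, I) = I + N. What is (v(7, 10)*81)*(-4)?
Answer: -5508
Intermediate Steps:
(v(7, 10)*81)*(-4) = ((10 + 7)*81)*(-4) = (17*81)*(-4) = 1377*(-4) = -5508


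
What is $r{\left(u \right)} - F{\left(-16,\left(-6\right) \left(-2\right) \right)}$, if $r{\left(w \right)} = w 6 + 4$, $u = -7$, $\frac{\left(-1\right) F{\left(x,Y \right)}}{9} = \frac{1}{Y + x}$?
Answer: $- \frac{161}{4} \approx -40.25$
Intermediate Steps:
$F{\left(x,Y \right)} = - \frac{9}{Y + x}$
$r{\left(w \right)} = 4 + 6 w$ ($r{\left(w \right)} = 6 w + 4 = 4 + 6 w$)
$r{\left(u \right)} - F{\left(-16,\left(-6\right) \left(-2\right) \right)} = \left(4 + 6 \left(-7\right)\right) - - \frac{9}{\left(-6\right) \left(-2\right) - 16} = \left(4 - 42\right) - - \frac{9}{12 - 16} = -38 - - \frac{9}{-4} = -38 - \left(-9\right) \left(- \frac{1}{4}\right) = -38 - \frac{9}{4} = - \frac{161}{4}$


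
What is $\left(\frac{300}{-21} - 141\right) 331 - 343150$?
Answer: $- \frac{2761847}{7} \approx -3.9455 \cdot 10^{5}$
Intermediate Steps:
$\left(\frac{300}{-21} - 141\right) 331 - 343150 = \left(300 \left(- \frac{1}{21}\right) - 141\right) 331 - 343150 = \left(- \frac{100}{7} - 141\right) 331 - 343150 = \left(- \frac{1087}{7}\right) 331 - 343150 = - \frac{359797}{7} - 343150 = - \frac{2761847}{7}$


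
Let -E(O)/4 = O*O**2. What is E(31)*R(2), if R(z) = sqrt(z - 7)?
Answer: -119164*I*sqrt(5) ≈ -2.6646e+5*I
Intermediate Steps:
R(z) = sqrt(-7 + z)
E(O) = -4*O**3 (E(O) = -4*O*O**2 = -4*O**3)
E(31)*R(2) = (-4*31**3)*sqrt(-7 + 2) = (-4*29791)*sqrt(-5) = -119164*I*sqrt(5)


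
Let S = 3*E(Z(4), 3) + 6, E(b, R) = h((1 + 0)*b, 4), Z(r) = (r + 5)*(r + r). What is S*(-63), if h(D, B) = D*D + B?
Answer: -980910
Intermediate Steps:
h(D, B) = B + D**2 (h(D, B) = D**2 + B = B + D**2)
Z(r) = 2*r*(5 + r) (Z(r) = (5 + r)*(2*r) = 2*r*(5 + r))
E(b, R) = 4 + b**2 (E(b, R) = 4 + ((1 + 0)*b)**2 = 4 + (1*b)**2 = 4 + b**2)
S = 15570 (S = 3*(4 + (2*4*(5 + 4))**2) + 6 = 3*(4 + (2*4*9)**2) + 6 = 3*(4 + 72**2) + 6 = 3*(4 + 5184) + 6 = 3*5188 + 6 = 15564 + 6 = 15570)
S*(-63) = 15570*(-63) = -980910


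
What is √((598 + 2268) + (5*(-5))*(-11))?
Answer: 3*√349 ≈ 56.045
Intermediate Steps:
√((598 + 2268) + (5*(-5))*(-11)) = √(2866 - 25*(-11)) = √(2866 + 275) = √3141 = 3*√349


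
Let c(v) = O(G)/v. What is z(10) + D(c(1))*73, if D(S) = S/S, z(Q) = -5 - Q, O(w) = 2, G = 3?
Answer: 58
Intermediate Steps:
c(v) = 2/v
D(S) = 1
z(10) + D(c(1))*73 = (-5 - 1*10) + 1*73 = (-5 - 10) + 73 = -15 + 73 = 58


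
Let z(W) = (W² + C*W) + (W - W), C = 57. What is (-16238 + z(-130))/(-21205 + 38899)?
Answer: -3374/8847 ≈ -0.38137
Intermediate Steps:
z(W) = W² + 57*W (z(W) = (W² + 57*W) + (W - W) = (W² + 57*W) + 0 = W² + 57*W)
(-16238 + z(-130))/(-21205 + 38899) = (-16238 - 130*(57 - 130))/(-21205 + 38899) = (-16238 - 130*(-73))/17694 = (-16238 + 9490)*(1/17694) = -6748*1/17694 = -3374/8847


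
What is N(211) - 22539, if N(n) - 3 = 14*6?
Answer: -22452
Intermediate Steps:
N(n) = 87 (N(n) = 3 + 14*6 = 3 + 84 = 87)
N(211) - 22539 = 87 - 22539 = -22452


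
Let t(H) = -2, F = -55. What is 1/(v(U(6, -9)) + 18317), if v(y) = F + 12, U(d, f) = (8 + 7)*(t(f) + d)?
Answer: 1/18274 ≈ 5.4723e-5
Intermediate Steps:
U(d, f) = -30 + 15*d (U(d, f) = (8 + 7)*(-2 + d) = 15*(-2 + d) = -30 + 15*d)
v(y) = -43 (v(y) = -55 + 12 = -43)
1/(v(U(6, -9)) + 18317) = 1/(-43 + 18317) = 1/18274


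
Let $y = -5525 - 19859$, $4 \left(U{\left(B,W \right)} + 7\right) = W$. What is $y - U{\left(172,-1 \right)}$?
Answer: $- \frac{101507}{4} \approx -25377.0$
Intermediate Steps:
$U{\left(B,W \right)} = -7 + \frac{W}{4}$
$y = -25384$ ($y = -5525 - 19859 = -25384$)
$y - U{\left(172,-1 \right)} = -25384 - \left(-7 + \frac{1}{4} \left(-1\right)\right) = -25384 - \left(-7 - \frac{1}{4}\right) = -25384 - - \frac{29}{4} = -25384 + \frac{29}{4} = - \frac{101507}{4}$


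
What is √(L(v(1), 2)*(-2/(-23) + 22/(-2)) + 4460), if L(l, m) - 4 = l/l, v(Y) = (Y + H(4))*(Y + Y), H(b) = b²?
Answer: 5*√93219/23 ≈ 66.373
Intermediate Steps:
v(Y) = 2*Y*(16 + Y) (v(Y) = (Y + 4²)*(Y + Y) = (Y + 16)*(2*Y) = (16 + Y)*(2*Y) = 2*Y*(16 + Y))
L(l, m) = 5 (L(l, m) = 4 + l/l = 4 + 1 = 5)
√(L(v(1), 2)*(-2/(-23) + 22/(-2)) + 4460) = √(5*(-2/(-23) + 22/(-2)) + 4460) = √(5*(-2*(-1/23) + 22*(-½)) + 4460) = √(5*(2/23 - 11) + 4460) = √(5*(-251/23) + 4460) = √(-1255/23 + 4460) = √(101325/23) = 5*√93219/23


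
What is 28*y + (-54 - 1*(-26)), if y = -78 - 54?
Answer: -3724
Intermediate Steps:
y = -132
28*y + (-54 - 1*(-26)) = 28*(-132) + (-54 - 1*(-26)) = -3696 + (-54 + 26) = -3696 - 28 = -3724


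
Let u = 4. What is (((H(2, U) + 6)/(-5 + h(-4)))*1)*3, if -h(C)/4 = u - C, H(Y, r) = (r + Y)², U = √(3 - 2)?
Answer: -45/37 ≈ -1.2162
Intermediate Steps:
U = 1 (U = √1 = 1)
H(Y, r) = (Y + r)²
h(C) = -16 + 4*C (h(C) = -4*(4 - C) = -16 + 4*C)
(((H(2, U) + 6)/(-5 + h(-4)))*1)*3 = ((((2 + 1)² + 6)/(-5 + (-16 + 4*(-4))))*1)*3 = (((3² + 6)/(-5 + (-16 - 16)))*1)*3 = (((9 + 6)/(-5 - 32))*1)*3 = ((15/(-37))*1)*3 = ((15*(-1/37))*1)*3 = -15/37*1*3 = -15/37*3 = -45/37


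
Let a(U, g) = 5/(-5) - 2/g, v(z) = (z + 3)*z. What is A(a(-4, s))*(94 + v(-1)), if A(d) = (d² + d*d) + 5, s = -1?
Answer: 644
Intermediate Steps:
v(z) = z*(3 + z) (v(z) = (3 + z)*z = z*(3 + z))
a(U, g) = -1 - 2/g (a(U, g) = 5*(-⅕) - 2/g = -1 - 2/g)
A(d) = 5 + 2*d² (A(d) = (d² + d²) + 5 = 2*d² + 5 = 5 + 2*d²)
A(a(-4, s))*(94 + v(-1)) = (5 + 2*((-2 - 1*(-1))/(-1))²)*(94 - (3 - 1)) = (5 + 2*(-(-2 + 1))²)*(94 - 1*2) = (5 + 2*(-1*(-1))²)*(94 - 2) = (5 + 2*1²)*92 = (5 + 2*1)*92 = (5 + 2)*92 = 7*92 = 644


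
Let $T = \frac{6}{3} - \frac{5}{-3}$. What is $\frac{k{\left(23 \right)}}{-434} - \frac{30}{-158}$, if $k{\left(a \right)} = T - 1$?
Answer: $\frac{9449}{51429} \approx 0.18373$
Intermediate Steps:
$T = \frac{11}{3}$ ($T = 6 \cdot \frac{1}{3} - - \frac{5}{3} = 2 + \frac{5}{3} = \frac{11}{3} \approx 3.6667$)
$k{\left(a \right)} = \frac{8}{3}$ ($k{\left(a \right)} = \frac{11}{3} - 1 = \frac{8}{3}$)
$\frac{k{\left(23 \right)}}{-434} - \frac{30}{-158} = \frac{8}{3 \left(-434\right)} - \frac{30}{-158} = \frac{8}{3} \left(- \frac{1}{434}\right) - - \frac{15}{79} = - \frac{4}{651} + \frac{15}{79} = \frac{9449}{51429}$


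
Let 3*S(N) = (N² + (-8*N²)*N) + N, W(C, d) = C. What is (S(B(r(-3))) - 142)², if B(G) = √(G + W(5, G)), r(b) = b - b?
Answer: 184846/9 + 10946*√5/3 ≈ 28697.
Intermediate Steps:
r(b) = 0
B(G) = √(5 + G) (B(G) = √(G + 5) = √(5 + G))
S(N) = -8*N³/3 + N/3 + N²/3 (S(N) = ((N² + (-8*N²)*N) + N)/3 = ((N² - 8*N³) + N)/3 = (N + N² - 8*N³)/3 = -8*N³/3 + N/3 + N²/3)
(S(B(r(-3))) - 142)² = (√(5 + 0)*(1 + √(5 + 0) - 8*(√(5 + 0))²)/3 - 142)² = (√5*(1 + √5 - 8*(√5)²)/3 - 142)² = (√5*(1 + √5 - 8*5)/3 - 142)² = (√5*(1 + √5 - 40)/3 - 142)² = (√5*(-39 + √5)/3 - 142)² = (-142 + √5*(-39 + √5)/3)²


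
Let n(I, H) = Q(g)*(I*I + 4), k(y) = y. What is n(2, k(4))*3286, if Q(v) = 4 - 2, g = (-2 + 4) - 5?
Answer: 52576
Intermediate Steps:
g = -3 (g = 2 - 5 = -3)
Q(v) = 2
n(I, H) = 8 + 2*I² (n(I, H) = 2*(I*I + 4) = 2*(I² + 4) = 2*(4 + I²) = 8 + 2*I²)
n(2, k(4))*3286 = (8 + 2*2²)*3286 = (8 + 2*4)*3286 = (8 + 8)*3286 = 16*3286 = 52576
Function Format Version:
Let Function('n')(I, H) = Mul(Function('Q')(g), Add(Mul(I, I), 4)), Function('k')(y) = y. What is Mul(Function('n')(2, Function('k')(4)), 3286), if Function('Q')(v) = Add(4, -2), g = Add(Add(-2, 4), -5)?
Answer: 52576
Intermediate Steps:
g = -3 (g = Add(2, -5) = -3)
Function('Q')(v) = 2
Function('n')(I, H) = Add(8, Mul(2, Pow(I, 2))) (Function('n')(I, H) = Mul(2, Add(Mul(I, I), 4)) = Mul(2, Add(Pow(I, 2), 4)) = Mul(2, Add(4, Pow(I, 2))) = Add(8, Mul(2, Pow(I, 2))))
Mul(Function('n')(2, Function('k')(4)), 3286) = Mul(Add(8, Mul(2, Pow(2, 2))), 3286) = Mul(Add(8, Mul(2, 4)), 3286) = Mul(Add(8, 8), 3286) = Mul(16, 3286) = 52576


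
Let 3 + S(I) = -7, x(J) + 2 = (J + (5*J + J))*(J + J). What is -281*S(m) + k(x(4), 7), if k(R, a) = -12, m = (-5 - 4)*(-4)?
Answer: 2798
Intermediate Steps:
m = 36 (m = -9*(-4) = 36)
x(J) = -2 + 14*J**2 (x(J) = -2 + (J + (5*J + J))*(J + J) = -2 + (J + 6*J)*(2*J) = -2 + (7*J)*(2*J) = -2 + 14*J**2)
S(I) = -10 (S(I) = -3 - 7 = -10)
-281*S(m) + k(x(4), 7) = -281*(-10) - 12 = 2810 - 12 = 2798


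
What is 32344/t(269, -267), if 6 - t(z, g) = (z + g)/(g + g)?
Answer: 8635848/1603 ≈ 5387.3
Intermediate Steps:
t(z, g) = 6 - (g + z)/(2*g) (t(z, g) = 6 - (z + g)/(g + g) = 6 - (g + z)/(2*g))
32344/t(269, -267) = 32344/(((½)*(-1*269 + 11*(-267))/(-267))) = 32344/(((½)*(-1/267)*(-269 - 2937))) = 32344/(((½)*(-1/267)*(-3206))) = 32344/(1603/267) = 32344*(267/1603) = 8635848/1603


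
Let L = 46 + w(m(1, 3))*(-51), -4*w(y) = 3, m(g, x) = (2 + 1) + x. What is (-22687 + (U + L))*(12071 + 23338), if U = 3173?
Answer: -2751952071/4 ≈ -6.8799e+8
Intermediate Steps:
m(g, x) = 3 + x
w(y) = -¾ (w(y) = -¼*3 = -¾)
L = 337/4 (L = 46 - ¾*(-51) = 46 + 153/4 = 337/4 ≈ 84.250)
(-22687 + (U + L))*(12071 + 23338) = (-22687 + (3173 + 337/4))*(12071 + 23338) = (-22687 + 13029/4)*35409 = -77719/4*35409 = -2751952071/4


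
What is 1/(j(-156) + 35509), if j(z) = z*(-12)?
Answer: 1/37381 ≈ 2.6752e-5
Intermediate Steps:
j(z) = -12*z
1/(j(-156) + 35509) = 1/(-12*(-156) + 35509) = 1/(1872 + 35509) = 1/37381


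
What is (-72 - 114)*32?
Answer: -5952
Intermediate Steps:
(-72 - 114)*32 = -186*32 = -5952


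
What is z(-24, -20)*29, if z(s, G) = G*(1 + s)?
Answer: 13340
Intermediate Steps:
z(-24, -20)*29 = -20*(1 - 24)*29 = -20*(-23)*29 = 460*29 = 13340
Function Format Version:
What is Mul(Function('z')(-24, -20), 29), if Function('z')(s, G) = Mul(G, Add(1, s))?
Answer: 13340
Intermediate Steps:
Mul(Function('z')(-24, -20), 29) = Mul(Mul(-20, Add(1, -24)), 29) = Mul(Mul(-20, -23), 29) = Mul(460, 29) = 13340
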